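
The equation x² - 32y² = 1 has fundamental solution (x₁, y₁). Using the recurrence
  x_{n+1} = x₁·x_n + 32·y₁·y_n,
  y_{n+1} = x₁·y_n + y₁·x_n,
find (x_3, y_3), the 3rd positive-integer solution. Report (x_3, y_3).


Step 1: Find the fundamental solution (x₁, y₁) of x² - 32y² = 1.
  Expand √32 as a continued fraction. a₀ = ⌊√32⌋ = 5; iterate m_{k+1} = d_k·a_k − m_k, d_{k+1} = (32 − m_{k+1}²)/d_k, a_{k+1} = ⌊(a₀ + m_{k+1})/d_{k+1}⌋ (starting m₀ = 0, d₀ = 1), with convergents p_k = a_k·p_{k-1} + p_{k-2}, q_k = a_k·q_{k-1} + q_{k-2} (p₋₁ = 1, q₋₁ = 0):
  k = 0: a₀ = 5; p₀/q₀ = 5/1; p₀² − 32·q₀² = 25 − 32 = -7.
  k = 1: m = 5, d = 7, a = ⌊(5 + 5)/7⌋ = 1; p/q = (1·5 + 1)/(1·1 + 0) = 6/1; p² − 32·q² = 36 − 32 = 4.
  k = 2: m = 2, d = 4, a = ⌊(5 + 2)/4⌋ = 1; p/q = (1·6 + 5)/(1·1 + 1) = 11/2; p² − 32·q² = 121 − 128 = -7.
  k = 3: m = 2, d = 7, a = ⌊(5 + 2)/7⌋ = 1; p/q = (1·11 + 6)/(1·2 + 1) = 17/3; p² − 32·q² = 289 − 288 = 1.
  The first convergent with p² − 32·q² = 1 gives the fundamental solution (x₁, y₁) = (17, 3).
Step 2: Apply the recurrence (x_{n+1}, y_{n+1}) = (x₁x_n + 32y₁y_n, x₁y_n + y₁x_n) repeatedly.
  From (x_1, y_1) = (17, 3): x_2 = 17·17 + 32·3·3 = 577; y_2 = 17·3 + 3·17 = 102.
  From (x_2, y_2) = (577, 102): x_3 = 17·577 + 32·3·102 = 19601; y_3 = 17·102 + 3·577 = 3465.
Step 3: Verify x_3² - 32·y_3² = 384199201 - 384199200 = 1 (should be 1). ✓

(x_1, y_1) = (17, 3); (x_3, y_3) = (19601, 3465).


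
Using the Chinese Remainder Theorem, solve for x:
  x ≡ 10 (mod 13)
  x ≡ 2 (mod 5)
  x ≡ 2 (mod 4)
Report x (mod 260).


Moduli 13, 5, 4 are pairwise coprime; by CRT there is a unique solution modulo M = 13 · 5 · 4 = 260.
Solve pairwise, accumulating the modulus:
  Start with x ≡ 10 (mod 13).
  Combine with x ≡ 2 (mod 5): since gcd(13, 5) = 1, we get a unique residue mod 65.
    Write x = 10 + 13·t and substitute into x ≡ 2 (mod 5): 13·t ≡ 2 − 10 = -8 (mod 5).
    Reduce coefficients mod 5: 3·t ≡ 2 (mod 5).
    The inverse of 3 mod 5 is 2 (since 3·2 = 6 = 1·5 + 1), so t ≡ 2·2 = 4 ≡ 4 (mod 5).
    Then x = 10 + 13·4 = 62, valid modulo lcm(13, 5) = 65: x ≡ 62 (mod 65).
  Combine with x ≡ 2 (mod 4): since gcd(65, 4) = 1, we get a unique residue mod 260.
    Write x = 62 + 65·t and substitute into x ≡ 2 (mod 4): 65·t ≡ 2 − 62 = -60 (mod 4).
    Reduce coefficients mod 4: 1·t ≡ 0 (mod 4).
    So t ≡ 0 (mod 4).
    Then x = 62 + 65·0 = 62, valid modulo lcm(65, 4) = 260: x ≡ 62 (mod 260).
Verify: 62 mod 13 = 10 ✓, 62 mod 5 = 2 ✓, 62 mod 4 = 2 ✓.

x ≡ 62 (mod 260).


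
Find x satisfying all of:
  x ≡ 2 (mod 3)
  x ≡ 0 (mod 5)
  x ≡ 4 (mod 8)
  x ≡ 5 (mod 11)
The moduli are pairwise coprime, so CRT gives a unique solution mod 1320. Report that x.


Product of moduli M = 3 · 5 · 8 · 11 = 1320.
Merge one congruence at a time:
  Start: x ≡ 2 (mod 3).
  Combine with x ≡ 0 (mod 5); new modulus lcm = 15.
    Write x = 2 + 3·t and substitute into x ≡ 0 (mod 5): 3·t ≡ 0 − 2 = -2 (mod 5).
    Reduce coefficients mod 5: 3·t ≡ 3 (mod 5).
    The inverse of 3 mod 5 is 2 (since 3·2 = 6 = 1·5 + 1), so t ≡ 2·3 = 6 ≡ 1 (mod 5).
    Then x = 2 + 3·1 = 5, valid modulo lcm(3, 5) = 15: x ≡ 5 (mod 15).
  Combine with x ≡ 4 (mod 8); new modulus lcm = 120.
    Write x = 5 + 15·t and substitute into x ≡ 4 (mod 8): 15·t ≡ 4 − 5 = -1 (mod 8).
    Reduce coefficients mod 8: 7·t ≡ 7 (mod 8).
    The inverse of 7 mod 8 is 7 (since 7·7 = 49 = 6·8 + 1), so t ≡ 7·7 = 49 ≡ 1 (mod 8).
    Then x = 5 + 15·1 = 20, valid modulo lcm(15, 8) = 120: x ≡ 20 (mod 120).
  Combine with x ≡ 5 (mod 11); new modulus lcm = 1320.
    Write x = 20 + 120·t and substitute into x ≡ 5 (mod 11): 120·t ≡ 5 − 20 = -15 (mod 11).
    Reduce coefficients mod 11: 10·t ≡ 7 (mod 11).
    The inverse of 10 mod 11 is 10 (since 10·10 = 100 = 9·11 + 1), so t ≡ 10·7 = 70 ≡ 4 (mod 11).
    Then x = 20 + 120·4 = 500, valid modulo lcm(120, 11) = 1320: x ≡ 500 (mod 1320).
Verify against each original: 500 mod 3 = 2, 500 mod 5 = 0, 500 mod 8 = 4, 500 mod 11 = 5.

x ≡ 500 (mod 1320).


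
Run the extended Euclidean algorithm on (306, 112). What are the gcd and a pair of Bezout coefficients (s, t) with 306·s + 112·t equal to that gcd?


Euclidean algorithm on (306, 112) — divide until remainder is 0:
  306 = 2 · 112 + 82
  112 = 1 · 82 + 30
  82 = 2 · 30 + 22
  30 = 1 · 22 + 8
  22 = 2 · 8 + 6
  8 = 1 · 6 + 2
  6 = 3 · 2 + 0
gcd(306, 112) = 2.
Track Bezout coefficients alongside the remainders: start with r₀ = 306 = a·1 + b·0 (s = 1, t = 0) and r₁ = 112 = a·0 + b·1 (s = 0, t = 1); each new remainder r_{k+1} = r_{k-1} − q_k·r_k inherits s_{k+1} = s_{k-1} − q_k·s_k, t_{k+1} = t_{k-1} − q_k·t_k, so r_k = a·s_k + b·t_k at every step:
  q = 2: r = 82, s = 1 − 2·0 = 1, t = 0 − 2·1 = -2  (check: 306·1 + 112·(-2) = 82)
  q = 1: r = 30, s = 0 − 1·1 = -1, t = 1 − 1·(-2) = 3  (check: 306·(-1) + 112·3 = 30)
  q = 2: r = 22, s = 1 − 2·(-1) = 3, t = -2 − 2·3 = -8  (check: 306·3 + 112·(-8) = 22)
  q = 1: r = 8, s = -1 − 1·3 = -4, t = 3 − 1·(-8) = 11  (check: 306·(-4) + 112·11 = 8)
  q = 2: r = 6, s = 3 − 2·(-4) = 11, t = -8 − 2·11 = -30  (check: 306·11 + 112·(-30) = 6)
  q = 1: r = 2, s = -4 − 1·11 = -15, t = 11 − 1·(-30) = 41  (check: 306·(-15) + 112·41 = 2)
The row with r = 2 (the gcd) gives the Bezout coefficients s = -15, t = 41.
Result: 306 · (-15) + 112 · (41) = 2.

gcd(306, 112) = 2; s = -15, t = 41 (check: 306·(-15) + 112·41 = 2).


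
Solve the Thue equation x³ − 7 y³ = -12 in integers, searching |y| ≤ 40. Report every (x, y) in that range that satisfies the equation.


The equation is x³ - 7y³ = -12. For fixed y, x³ = 7·y³ − 12, so a solution requires the RHS to be a perfect cube.
Strategy: iterate y from -40 to 40, compute RHS = 7·y³ − 12, and check whether it is a (positive or negative) perfect cube.
Check small values of y:
  y = 0: RHS = -12 is not a perfect cube.
  y = 1: RHS = -5 is not a perfect cube.
  y = -1: RHS = -19 is not a perfect cube.
  y = 2: RHS = 44 is not a perfect cube.
  y = -2: RHS = -68 is not a perfect cube.
  y = 3: RHS = 177 is not a perfect cube.
  y = -3: RHS = -201 is not a perfect cube.
Continuing the search up to |y| = 40 finds no solutions either.
No (x, y) in the scanned range satisfies the equation.

No integer solutions with |y| ≤ 40.


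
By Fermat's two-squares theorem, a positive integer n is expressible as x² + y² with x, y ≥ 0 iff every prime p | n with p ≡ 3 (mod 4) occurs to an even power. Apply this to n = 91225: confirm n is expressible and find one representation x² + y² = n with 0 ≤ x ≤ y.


Step 1: Factor n = 91225 = 5^2 · 41 · 89.
Step 2: Check the mod-4 condition on each prime factor: 5 ≡ 1 (mod 4), exponent 2; 41 ≡ 1 (mod 4), exponent 1; 89 ≡ 1 (mod 4), exponent 1.
All primes ≡ 3 (mod 4) appear to even exponent (or don't appear), so by the two-squares theorem n IS expressible as a sum of two squares.
Step 3: Build a representation. Group n = k² · m with k = 5 and m = 41 · 89 = 3649 (a product of primes ≡ 1 (mod 4)); a representation of m scales to one of n via (k·x)² + (k·y)² = k²(x² + y²). Each prime p ≡ 1 (mod 4) is itself a sum of two squares; find a² by testing p − a² for a perfect square:
  41: 41 − 1² = 40, 41 − 2² = 37, 41 − 3² = 32, 41 − 4² = 25 = 5² ⇒ 41 = 4² + 5².
  89: 89 − 1² = 88, 89 − 2² = 85, 89 − 3² = 80, 89 − 4² = 73, 89 − 5² = 64 = 8² ⇒ 89 = 5² + 8².
  Combine using the Brahmagupta–Fibonacci identity (a² + b²)(c² + d²) = (ac − bd)² + (ad + bc)² = (ac + bd)² + (ad − bc)²:
  41 · 89 = 3649: from (4² + 5²)(5² + 8²), take (4·5 − 5·8, 4·8 + 5·5) = (20 − 40, 32 + 25) = (-20, 57); dropping signs (only squares matter) gives (20, 57); check 20² + 57² = 400 + 3249 = 3649 ✓.
  Scale by k = 5: (5·20, 5·57) = (100, 285).
Step 4: Order so x ≤ y and verify: 100² + 285² = 10000 + 81225 = 91225 = n. ✓

n = 91225 = 100² + 285² (one valid representation with x ≤ y).


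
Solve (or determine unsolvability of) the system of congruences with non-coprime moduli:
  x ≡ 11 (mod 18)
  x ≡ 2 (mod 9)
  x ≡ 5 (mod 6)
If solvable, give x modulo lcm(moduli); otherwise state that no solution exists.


Moduli 18, 9, 6 are not pairwise coprime, so CRT works modulo lcm(m_i) when all pairwise compatibility conditions hold.
Pairwise compatibility: gcd(m_i, m_j) must divide a_i - a_j for every pair.
Merge one congruence at a time:
  Start: x ≡ 11 (mod 18).
  Combine with x ≡ 2 (mod 9): gcd(18, 9) = 9; 2 - 11 = -9, which IS divisible by 9, so compatible.
    Write x = 11 + 18·t and substitute into x ≡ 2 (mod 9): 18·t ≡ 2 − 11 = -9 (mod 9).
    Divide the congruence (and modulus) by g = 9: 2·t ≡ -1 (mod 1).
    Modulo 1 every t works; take t = 0.
    Then x = 11 + 18·0 = 11, valid modulo lcm(18, 9) = 18: x ≡ 11 (mod 18).
  Combine with x ≡ 5 (mod 6): gcd(18, 6) = 6; 5 - 11 = -6, which IS divisible by 6, so compatible.
    Write x = 11 + 18·t and substitute into x ≡ 5 (mod 6): 18·t ≡ 5 − 11 = -6 (mod 6).
    Divide the congruence (and modulus) by g = 6: 3·t ≡ -1 (mod 1).
    Modulo 1 every t works; take t = 0.
    Then x = 11 + 18·0 = 11, valid modulo lcm(18, 6) = 18: x ≡ 11 (mod 18).
Verify: 11 mod 18 = 11, 11 mod 9 = 2, 11 mod 6 = 5.

x ≡ 11 (mod 18).


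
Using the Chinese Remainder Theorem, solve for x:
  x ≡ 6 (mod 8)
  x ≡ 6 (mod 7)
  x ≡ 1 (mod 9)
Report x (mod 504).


Moduli 8, 7, 9 are pairwise coprime; by CRT there is a unique solution modulo M = 8 · 7 · 9 = 504.
Solve pairwise, accumulating the modulus:
  Start with x ≡ 6 (mod 8).
  Combine with x ≡ 6 (mod 7): since gcd(8, 7) = 1, we get a unique residue mod 56.
    Write x = 6 + 8·t and substitute into x ≡ 6 (mod 7): 8·t ≡ 6 − 6 = 0 (mod 7).
    Reduce coefficients mod 7: 1·t ≡ 0 (mod 7).
    So t ≡ 0 (mod 7).
    Then x = 6 + 8·0 = 6, valid modulo lcm(8, 7) = 56: x ≡ 6 (mod 56).
  Combine with x ≡ 1 (mod 9): since gcd(56, 9) = 1, we get a unique residue mod 504.
    Write x = 6 + 56·t and substitute into x ≡ 1 (mod 9): 56·t ≡ 1 − 6 = -5 (mod 9).
    Reduce coefficients mod 9: 2·t ≡ 4 (mod 9).
    The inverse of 2 mod 9 is 5 (since 2·5 = 10 = 1·9 + 1), so t ≡ 5·4 = 20 ≡ 2 (mod 9).
    Then x = 6 + 56·2 = 118, valid modulo lcm(56, 9) = 504: x ≡ 118 (mod 504).
Verify: 118 mod 8 = 6 ✓, 118 mod 7 = 6 ✓, 118 mod 9 = 1 ✓.

x ≡ 118 (mod 504).


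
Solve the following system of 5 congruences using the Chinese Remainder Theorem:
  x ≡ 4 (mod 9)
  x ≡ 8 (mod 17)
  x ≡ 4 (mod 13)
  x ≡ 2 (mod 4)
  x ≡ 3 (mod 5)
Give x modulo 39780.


Product of moduli M = 9 · 17 · 13 · 4 · 5 = 39780.
Merge one congruence at a time:
  Start: x ≡ 4 (mod 9).
  Combine with x ≡ 8 (mod 17); new modulus lcm = 153.
    Write x = 4 + 9·t and substitute into x ≡ 8 (mod 17): 9·t ≡ 8 − 4 = 4 (mod 17).
    The inverse of 9 mod 17 is 2 (since 9·2 = 18 = 1·17 + 1), so t ≡ 2·4 = 8 ≡ 8 (mod 17).
    Then x = 4 + 9·8 = 76, valid modulo lcm(9, 17) = 153: x ≡ 76 (mod 153).
  Combine with x ≡ 4 (mod 13); new modulus lcm = 1989.
    Write x = 76 + 153·t and substitute into x ≡ 4 (mod 13): 153·t ≡ 4 − 76 = -72 (mod 13).
    Reduce coefficients mod 13: 10·t ≡ 6 (mod 13).
    The inverse of 10 mod 13 is 4 (since 10·4 = 40 = 3·13 + 1), so t ≡ 4·6 = 24 ≡ 11 (mod 13).
    Then x = 76 + 153·11 = 1759, valid modulo lcm(153, 13) = 1989: x ≡ 1759 (mod 1989).
  Combine with x ≡ 2 (mod 4); new modulus lcm = 7956.
    Write x = 1759 + 1989·t and substitute into x ≡ 2 (mod 4): 1989·t ≡ 2 − 1759 = -1757 (mod 4).
    Reduce coefficients mod 4: 1·t ≡ 3 (mod 4).
    So t ≡ 3 (mod 4).
    Then x = 1759 + 1989·3 = 7726, valid modulo lcm(1989, 4) = 7956: x ≡ 7726 (mod 7956).
  Combine with x ≡ 3 (mod 5); new modulus lcm = 39780.
    Write x = 7726 + 7956·t and substitute into x ≡ 3 (mod 5): 7956·t ≡ 3 − 7726 = -7723 (mod 5).
    Reduce coefficients mod 5: 1·t ≡ 2 (mod 5).
    So t ≡ 2 (mod 5).
    Then x = 7726 + 7956·2 = 23638, valid modulo lcm(7956, 5) = 39780: x ≡ 23638 (mod 39780).
Verify against each original: 23638 mod 9 = 4, 23638 mod 17 = 8, 23638 mod 13 = 4, 23638 mod 4 = 2, 23638 mod 5 = 3.

x ≡ 23638 (mod 39780).


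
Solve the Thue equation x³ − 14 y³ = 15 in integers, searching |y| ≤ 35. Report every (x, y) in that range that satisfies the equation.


The equation is x³ - 14y³ = 15. For fixed y, x³ = 14·y³ + 15, so a solution requires the RHS to be a perfect cube.
Strategy: iterate y from -35 to 35, compute RHS = 14·y³ + 15, and check whether it is a (positive or negative) perfect cube.
Check small values of y:
  y = 0: RHS = 15 is not a perfect cube.
  y = 1: RHS = 29 is not a perfect cube.
  y = -1: RHS = 1 = (1)³ ⇒ x = 1 works.
  y = 2: RHS = 127 is not a perfect cube.
  y = -2: RHS = -97 is not a perfect cube.
  y = 3: RHS = 393 is not a perfect cube.
  y = -3: RHS = -363 is not a perfect cube.
Continuing the search up to |y| = 35 finds no further solutions beyond those listed.
Collected solutions: (1, -1).

Solutions (with |y| ≤ 35): (1, -1).


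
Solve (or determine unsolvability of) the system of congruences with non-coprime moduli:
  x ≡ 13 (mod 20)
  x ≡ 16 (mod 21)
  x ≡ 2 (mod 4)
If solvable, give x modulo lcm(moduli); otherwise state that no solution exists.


Moduli 20, 21, 4 are not pairwise coprime, so CRT works modulo lcm(m_i) when all pairwise compatibility conditions hold.
Pairwise compatibility: gcd(m_i, m_j) must divide a_i - a_j for every pair.
Merge one congruence at a time:
  Start: x ≡ 13 (mod 20).
  Combine with x ≡ 16 (mod 21): gcd(20, 21) = 1; 16 - 13 = 3, which IS divisible by 1, so compatible.
    Write x = 13 + 20·t and substitute into x ≡ 16 (mod 21): 20·t ≡ 16 − 13 = 3 (mod 21).
    The inverse of 20 mod 21 is 20 (since 20·20 = 400 = 19·21 + 1), so t ≡ 20·3 = 60 ≡ 18 (mod 21).
    Then x = 13 + 20·18 = 373, valid modulo lcm(20, 21) = 420: x ≡ 373 (mod 420).
  Combine with x ≡ 2 (mod 4): gcd(420, 4) = 4, and 2 - 373 = -371 is NOT divisible by 4.
    ⇒ system is inconsistent (no integer solution).

No solution (the system is inconsistent).


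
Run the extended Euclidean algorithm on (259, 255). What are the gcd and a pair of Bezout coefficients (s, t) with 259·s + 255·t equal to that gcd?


Euclidean algorithm on (259, 255) — divide until remainder is 0:
  259 = 1 · 255 + 4
  255 = 63 · 4 + 3
  4 = 1 · 3 + 1
  3 = 3 · 1 + 0
gcd(259, 255) = 1.
Track Bezout coefficients alongside the remainders: start with r₀ = 259 = a·1 + b·0 (s = 1, t = 0) and r₁ = 255 = a·0 + b·1 (s = 0, t = 1); each new remainder r_{k+1} = r_{k-1} − q_k·r_k inherits s_{k+1} = s_{k-1} − q_k·s_k, t_{k+1} = t_{k-1} − q_k·t_k, so r_k = a·s_k + b·t_k at every step:
  q = 1: r = 4, s = 1 − 1·0 = 1, t = 0 − 1·1 = -1  (check: 259·1 + 255·(-1) = 4)
  q = 63: r = 3, s = 0 − 63·1 = -63, t = 1 − 63·(-1) = 64  (check: 259·(-63) + 255·64 = 3)
  q = 1: r = 1, s = 1 − 1·(-63) = 64, t = -1 − 1·64 = -65  (check: 259·64 + 255·(-65) = 1)
The row with r = 1 (the gcd) gives the Bezout coefficients s = 64, t = -65.
Result: 259 · (64) + 255 · (-65) = 1.

gcd(259, 255) = 1; s = 64, t = -65 (check: 259·64 + 255·(-65) = 1).


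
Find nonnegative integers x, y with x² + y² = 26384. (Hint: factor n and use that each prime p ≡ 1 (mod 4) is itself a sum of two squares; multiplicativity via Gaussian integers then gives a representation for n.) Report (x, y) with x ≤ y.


Step 1: Factor n = 26384 = 2^4 · 17 · 97.
Step 2: Check the mod-4 condition on each prime factor: 2 = 2 (special); 17 ≡ 1 (mod 4), exponent 1; 97 ≡ 1 (mod 4), exponent 1.
All primes ≡ 3 (mod 4) appear to even exponent (or don't appear), so by the two-squares theorem n IS expressible as a sum of two squares.
Step 3: Build a representation. Group n = k² · m with k = 4 and m = 17 · 97 = 1649 (a product of primes ≡ 1 (mod 4)); a representation of m scales to one of n via (k·x)² + (k·y)² = k²(x² + y²). Each prime p ≡ 1 (mod 4) is itself a sum of two squares; find a² by testing p − a² for a perfect square:
  17: 17 − 1² = 16 = 4² ⇒ 17 = 1² + 4².
  97: 97 − 1² = 96, 97 − 2² = 93, 97 − 3² = 88, 97 − 4² = 81 = 9² ⇒ 97 = 4² + 9².
  Combine using the Brahmagupta–Fibonacci identity (a² + b²)(c² + d²) = (ac − bd)² + (ad + bc)² = (ac + bd)² + (ad − bc)²:
  17 · 97 = 1649: from (1² + 4²)(4² + 9²), take (1·4 − 4·9, 1·9 + 4·4) = (4 − 36, 9 + 16) = (-32, 25); dropping signs (only squares matter) gives (32, 25); check 32² + 25² = 1024 + 625 = 1649 ✓.
  Scale by k = 4: (4·32, 4·25) = (128, 100).
Step 4: Order so x ≤ y and verify: 100² + 128² = 10000 + 16384 = 26384 = n. ✓

n = 26384 = 100² + 128² (one valid representation with x ≤ y).


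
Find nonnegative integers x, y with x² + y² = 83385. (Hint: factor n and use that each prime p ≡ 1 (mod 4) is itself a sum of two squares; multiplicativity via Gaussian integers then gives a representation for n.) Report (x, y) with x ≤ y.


Step 1: Factor n = 83385 = 3^2 · 5 · 17 · 109.
Step 2: Check the mod-4 condition on each prime factor: 3 ≡ 3 (mod 4), exponent 2 (must be even); 5 ≡ 1 (mod 4), exponent 1; 17 ≡ 1 (mod 4), exponent 1; 109 ≡ 1 (mod 4), exponent 1.
All primes ≡ 3 (mod 4) appear to even exponent (or don't appear), so by the two-squares theorem n IS expressible as a sum of two squares.
Step 3: Build a representation. Group n = k² · m with k = 3 and m = 5 · 17 · 109 = 9265 (a product of primes ≡ 1 (mod 4)); a representation of m scales to one of n via (k·x)² + (k·y)² = k²(x² + y²). Each prime p ≡ 1 (mod 4) is itself a sum of two squares; find a² by testing p − a² for a perfect square:
  5: 5 − 1² = 4 = 2² ⇒ 5 = 1² + 2².
  17: 17 − 1² = 16 = 4² ⇒ 17 = 1² + 4².
  109: 109 − 1² = 108, 109 − 2² = 105, 109 − 3² = 100 = 10² ⇒ 109 = 3² + 10².
  Combine using the Brahmagupta–Fibonacci identity (a² + b²)(c² + d²) = (ac − bd)² + (ad + bc)² = (ac + bd)² + (ad − bc)²:
  5 · 17 = 85: from (1² + 2²)(1² + 4²), take (1·1 − 2·4, 1·4 + 2·1) = (1 − 8, 4 + 2) = (-7, 6); dropping signs (only squares matter) gives (7, 6); check 7² + 6² = 49 + 36 = 85 ✓.
  85 · 109 = 9265: from (7² + 6²)(3² + 10²), take (7·3 − 6·10, 7·10 + 6·3) = (21 − 60, 70 + 18) = (-39, 88); dropping signs (only squares matter) gives (39, 88); check 39² + 88² = 1521 + 7744 = 9265 ✓.
  Scale by k = 3: (3·39, 3·88) = (117, 264).
Step 4: Order so x ≤ y and verify: 117² + 264² = 13689 + 69696 = 83385 = n. ✓

n = 83385 = 117² + 264² (one valid representation with x ≤ y).


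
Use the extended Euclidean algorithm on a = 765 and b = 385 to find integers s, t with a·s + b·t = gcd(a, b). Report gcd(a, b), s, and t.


Euclidean algorithm on (765, 385) — divide until remainder is 0:
  765 = 1 · 385 + 380
  385 = 1 · 380 + 5
  380 = 76 · 5 + 0
gcd(765, 385) = 5.
Track Bezout coefficients alongside the remainders: start with r₀ = 765 = a·1 + b·0 (s = 1, t = 0) and r₁ = 385 = a·0 + b·1 (s = 0, t = 1); each new remainder r_{k+1} = r_{k-1} − q_k·r_k inherits s_{k+1} = s_{k-1} − q_k·s_k, t_{k+1} = t_{k-1} − q_k·t_k, so r_k = a·s_k + b·t_k at every step:
  q = 1: r = 380, s = 1 − 1·0 = 1, t = 0 − 1·1 = -1  (check: 765·1 + 385·(-1) = 380)
  q = 1: r = 5, s = 0 − 1·1 = -1, t = 1 − 1·(-1) = 2  (check: 765·(-1) + 385·2 = 5)
The row with r = 5 (the gcd) gives the Bezout coefficients s = -1, t = 2.
Result: 765 · (-1) + 385 · (2) = 5.

gcd(765, 385) = 5; s = -1, t = 2 (check: 765·(-1) + 385·2 = 5).


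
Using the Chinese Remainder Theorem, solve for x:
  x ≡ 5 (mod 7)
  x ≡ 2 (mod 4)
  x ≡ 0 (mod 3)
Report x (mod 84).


Moduli 7, 4, 3 are pairwise coprime; by CRT there is a unique solution modulo M = 7 · 4 · 3 = 84.
Solve pairwise, accumulating the modulus:
  Start with x ≡ 5 (mod 7).
  Combine with x ≡ 2 (mod 4): since gcd(7, 4) = 1, we get a unique residue mod 28.
    Write x = 5 + 7·t and substitute into x ≡ 2 (mod 4): 7·t ≡ 2 − 5 = -3 (mod 4).
    Reduce coefficients mod 4: 3·t ≡ 1 (mod 4).
    The inverse of 3 mod 4 is 3 (since 3·3 = 9 = 2·4 + 1), so t ≡ 3·1 = 3 ≡ 3 (mod 4).
    Then x = 5 + 7·3 = 26, valid modulo lcm(7, 4) = 28: x ≡ 26 (mod 28).
  Combine with x ≡ 0 (mod 3): since gcd(28, 3) = 1, we get a unique residue mod 84.
    Write x = 26 + 28·t and substitute into x ≡ 0 (mod 3): 28·t ≡ 0 − 26 = -26 (mod 3).
    Reduce coefficients mod 3: 1·t ≡ 1 (mod 3).
    So t ≡ 1 (mod 3).
    Then x = 26 + 28·1 = 54, valid modulo lcm(28, 3) = 84: x ≡ 54 (mod 84).
Verify: 54 mod 7 = 5 ✓, 54 mod 4 = 2 ✓, 54 mod 3 = 0 ✓.

x ≡ 54 (mod 84).


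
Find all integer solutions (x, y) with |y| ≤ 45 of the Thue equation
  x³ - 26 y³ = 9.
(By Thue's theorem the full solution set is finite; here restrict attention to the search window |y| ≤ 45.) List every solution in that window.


The equation is x³ - 26y³ = 9. For fixed y, x³ = 26·y³ + 9, so a solution requires the RHS to be a perfect cube.
Strategy: iterate y from -45 to 45, compute RHS = 26·y³ + 9, and check whether it is a (positive or negative) perfect cube.
Check small values of y:
  y = 0: RHS = 9 is not a perfect cube.
  y = 1: RHS = 35 is not a perfect cube.
  y = -1: RHS = -17 is not a perfect cube.
  y = 2: RHS = 217 is not a perfect cube.
  y = -2: RHS = -199 is not a perfect cube.
  y = 3: RHS = 711 is not a perfect cube.
  y = -3: RHS = -693 is not a perfect cube.
Continuing the search up to |y| = 45 finds no solutions either.
No (x, y) in the scanned range satisfies the equation.

No integer solutions with |y| ≤ 45.


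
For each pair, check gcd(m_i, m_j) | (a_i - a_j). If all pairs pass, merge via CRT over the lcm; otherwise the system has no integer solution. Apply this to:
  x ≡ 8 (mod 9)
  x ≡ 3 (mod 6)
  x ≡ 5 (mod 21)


Moduli 9, 6, 21 are not pairwise coprime, so CRT works modulo lcm(m_i) when all pairwise compatibility conditions hold.
Pairwise compatibility: gcd(m_i, m_j) must divide a_i - a_j for every pair.
Merge one congruence at a time:
  Start: x ≡ 8 (mod 9).
  Combine with x ≡ 3 (mod 6): gcd(9, 6) = 3, and 3 - 8 = -5 is NOT divisible by 3.
    ⇒ system is inconsistent (no integer solution).

No solution (the system is inconsistent).


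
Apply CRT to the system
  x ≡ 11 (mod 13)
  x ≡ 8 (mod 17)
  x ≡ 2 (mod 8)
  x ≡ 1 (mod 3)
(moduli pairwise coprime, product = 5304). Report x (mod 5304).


Product of moduli M = 13 · 17 · 8 · 3 = 5304.
Merge one congruence at a time:
  Start: x ≡ 11 (mod 13).
  Combine with x ≡ 8 (mod 17); new modulus lcm = 221.
    Write x = 11 + 13·t and substitute into x ≡ 8 (mod 17): 13·t ≡ 8 − 11 = -3 (mod 17).
    Reduce coefficients mod 17: 13·t ≡ 14 (mod 17).
    The inverse of 13 mod 17 is 4 (since 13·4 = 52 = 3·17 + 1), so t ≡ 4·14 = 56 ≡ 5 (mod 17).
    Then x = 11 + 13·5 = 76, valid modulo lcm(13, 17) = 221: x ≡ 76 (mod 221).
  Combine with x ≡ 2 (mod 8); new modulus lcm = 1768.
    Write x = 76 + 221·t and substitute into x ≡ 2 (mod 8): 221·t ≡ 2 − 76 = -74 (mod 8).
    Reduce coefficients mod 8: 5·t ≡ 6 (mod 8).
    The inverse of 5 mod 8 is 5 (since 5·5 = 25 = 3·8 + 1), so t ≡ 5·6 = 30 ≡ 6 (mod 8).
    Then x = 76 + 221·6 = 1402, valid modulo lcm(221, 8) = 1768: x ≡ 1402 (mod 1768).
  Combine with x ≡ 1 (mod 3); new modulus lcm = 5304.
    Write x = 1402 + 1768·t and substitute into x ≡ 1 (mod 3): 1768·t ≡ 1 − 1402 = -1401 (mod 3).
    Reduce coefficients mod 3: 1·t ≡ 0 (mod 3).
    So t ≡ 0 (mod 3).
    Then x = 1402 + 1768·0 = 1402, valid modulo lcm(1768, 3) = 5304: x ≡ 1402 (mod 5304).
Verify against each original: 1402 mod 13 = 11, 1402 mod 17 = 8, 1402 mod 8 = 2, 1402 mod 3 = 1.

x ≡ 1402 (mod 5304).


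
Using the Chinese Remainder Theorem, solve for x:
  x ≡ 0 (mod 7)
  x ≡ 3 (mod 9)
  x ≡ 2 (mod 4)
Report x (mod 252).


Moduli 7, 9, 4 are pairwise coprime; by CRT there is a unique solution modulo M = 7 · 9 · 4 = 252.
Solve pairwise, accumulating the modulus:
  Start with x ≡ 0 (mod 7).
  Combine with x ≡ 3 (mod 9): since gcd(7, 9) = 1, we get a unique residue mod 63.
    Write x = 0 + 7·t and substitute into x ≡ 3 (mod 9): 7·t ≡ 3 − 0 = 3 (mod 9).
    The inverse of 7 mod 9 is 4 (since 7·4 = 28 = 3·9 + 1), so t ≡ 4·3 = 12 ≡ 3 (mod 9).
    Then x = 0 + 7·3 = 21, valid modulo lcm(7, 9) = 63: x ≡ 21 (mod 63).
  Combine with x ≡ 2 (mod 4): since gcd(63, 4) = 1, we get a unique residue mod 252.
    Write x = 21 + 63·t and substitute into x ≡ 2 (mod 4): 63·t ≡ 2 − 21 = -19 (mod 4).
    Reduce coefficients mod 4: 3·t ≡ 1 (mod 4).
    The inverse of 3 mod 4 is 3 (since 3·3 = 9 = 2·4 + 1), so t ≡ 3·1 = 3 ≡ 3 (mod 4).
    Then x = 21 + 63·3 = 210, valid modulo lcm(63, 4) = 252: x ≡ 210 (mod 252).
Verify: 210 mod 7 = 0 ✓, 210 mod 9 = 3 ✓, 210 mod 4 = 2 ✓.

x ≡ 210 (mod 252).


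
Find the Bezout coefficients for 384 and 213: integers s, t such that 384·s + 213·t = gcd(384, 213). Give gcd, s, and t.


Euclidean algorithm on (384, 213) — divide until remainder is 0:
  384 = 1 · 213 + 171
  213 = 1 · 171 + 42
  171 = 4 · 42 + 3
  42 = 14 · 3 + 0
gcd(384, 213) = 3.
Track Bezout coefficients alongside the remainders: start with r₀ = 384 = a·1 + b·0 (s = 1, t = 0) and r₁ = 213 = a·0 + b·1 (s = 0, t = 1); each new remainder r_{k+1} = r_{k-1} − q_k·r_k inherits s_{k+1} = s_{k-1} − q_k·s_k, t_{k+1} = t_{k-1} − q_k·t_k, so r_k = a·s_k + b·t_k at every step:
  q = 1: r = 171, s = 1 − 1·0 = 1, t = 0 − 1·1 = -1  (check: 384·1 + 213·(-1) = 171)
  q = 1: r = 42, s = 0 − 1·1 = -1, t = 1 − 1·(-1) = 2  (check: 384·(-1) + 213·2 = 42)
  q = 4: r = 3, s = 1 − 4·(-1) = 5, t = -1 − 4·2 = -9  (check: 384·5 + 213·(-9) = 3)
The row with r = 3 (the gcd) gives the Bezout coefficients s = 5, t = -9.
Result: 384 · (5) + 213 · (-9) = 3.

gcd(384, 213) = 3; s = 5, t = -9 (check: 384·5 + 213·(-9) = 3).


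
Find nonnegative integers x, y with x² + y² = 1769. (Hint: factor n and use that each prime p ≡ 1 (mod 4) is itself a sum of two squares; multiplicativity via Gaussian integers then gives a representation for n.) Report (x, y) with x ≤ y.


Step 1: Factor n = 1769 = 29 · 61.
Step 2: Check the mod-4 condition on each prime factor: 29 ≡ 1 (mod 4), exponent 1; 61 ≡ 1 (mod 4), exponent 1.
All primes ≡ 3 (mod 4) appear to even exponent (or don't appear), so by the two-squares theorem n IS expressible as a sum of two squares.
Step 3: Build a representation. Here n = 29 · 61 is a product of primes ≡ 1 (mod 4). Each prime p ≡ 1 (mod 4) is itself a sum of two squares; find a² by testing p − a² for a perfect square:
  29: 29 − 1² = 28, 29 − 2² = 25 = 5² ⇒ 29 = 2² + 5².
  61: 61 − 1² = 60, 61 − 2² = 57, 61 − 3² = 52, 61 − 4² = 45, 61 − 5² = 36 = 6² ⇒ 61 = 5² + 6².
  Combine using the Brahmagupta–Fibonacci identity (a² + b²)(c² + d²) = (ac − bd)² + (ad + bc)² = (ac + bd)² + (ad − bc)²:
  29 · 61 = 1769: from (2² + 5²)(5² + 6²), take (2·5 − 5·6, 2·6 + 5·5) = (10 − 30, 12 + 25) = (-20, 37); dropping signs (only squares matter) gives (20, 37); check 20² + 37² = 400 + 1369 = 1769 ✓.
Step 4: Order so x ≤ y and verify: 20² + 37² = 400 + 1369 = 1769 = n. ✓

n = 1769 = 20² + 37² (one valid representation with x ≤ y).


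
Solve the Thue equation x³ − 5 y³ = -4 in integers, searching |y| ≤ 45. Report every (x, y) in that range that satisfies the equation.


The equation is x³ - 5y³ = -4. For fixed y, x³ = 5·y³ − 4, so a solution requires the RHS to be a perfect cube.
Strategy: iterate y from -45 to 45, compute RHS = 5·y³ − 4, and check whether it is a (positive or negative) perfect cube.
Check small values of y:
  y = 0: RHS = -4 is not a perfect cube.
  y = 1: RHS = 1 = (1)³ ⇒ x = 1 works.
  y = -1: RHS = -9 is not a perfect cube.
  y = 2: RHS = 36 is not a perfect cube.
  y = -2: RHS = -44 is not a perfect cube.
  y = 3: RHS = 131 is not a perfect cube.
  y = -3: RHS = -139 is not a perfect cube.
Continuing the search up to |y| = 45 finds no further solutions beyond those listed.
Collected solutions: (1, 1).

Solutions (with |y| ≤ 45): (1, 1).


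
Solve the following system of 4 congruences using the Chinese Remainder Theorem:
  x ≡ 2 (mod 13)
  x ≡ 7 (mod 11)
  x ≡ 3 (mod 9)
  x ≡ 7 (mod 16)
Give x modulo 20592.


Product of moduli M = 13 · 11 · 9 · 16 = 20592.
Merge one congruence at a time:
  Start: x ≡ 2 (mod 13).
  Combine with x ≡ 7 (mod 11); new modulus lcm = 143.
    Write x = 2 + 13·t and substitute into x ≡ 7 (mod 11): 13·t ≡ 7 − 2 = 5 (mod 11).
    Reduce coefficients mod 11: 2·t ≡ 5 (mod 11).
    The inverse of 2 mod 11 is 6 (since 2·6 = 12 = 1·11 + 1), so t ≡ 6·5 = 30 ≡ 8 (mod 11).
    Then x = 2 + 13·8 = 106, valid modulo lcm(13, 11) = 143: x ≡ 106 (mod 143).
  Combine with x ≡ 3 (mod 9); new modulus lcm = 1287.
    Write x = 106 + 143·t and substitute into x ≡ 3 (mod 9): 143·t ≡ 3 − 106 = -103 (mod 9).
    Reduce coefficients mod 9: 8·t ≡ 5 (mod 9).
    The inverse of 8 mod 9 is 8 (since 8·8 = 64 = 7·9 + 1), so t ≡ 8·5 = 40 ≡ 4 (mod 9).
    Then x = 106 + 143·4 = 678, valid modulo lcm(143, 9) = 1287: x ≡ 678 (mod 1287).
  Combine with x ≡ 7 (mod 16); new modulus lcm = 20592.
    Write x = 678 + 1287·t and substitute into x ≡ 7 (mod 16): 1287·t ≡ 7 − 678 = -671 (mod 16).
    Reduce coefficients mod 16: 7·t ≡ 1 (mod 16).
    The inverse of 7 mod 16 is 7 (since 7·7 = 49 = 3·16 + 1), so t ≡ 7·1 = 7 ≡ 7 (mod 16).
    Then x = 678 + 1287·7 = 9687, valid modulo lcm(1287, 16) = 20592: x ≡ 9687 (mod 20592).
Verify against each original: 9687 mod 13 = 2, 9687 mod 11 = 7, 9687 mod 9 = 3, 9687 mod 16 = 7.

x ≡ 9687 (mod 20592).


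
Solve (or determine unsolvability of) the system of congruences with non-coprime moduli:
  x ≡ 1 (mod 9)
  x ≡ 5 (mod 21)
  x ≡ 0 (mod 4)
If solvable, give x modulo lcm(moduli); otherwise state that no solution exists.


Moduli 9, 21, 4 are not pairwise coprime, so CRT works modulo lcm(m_i) when all pairwise compatibility conditions hold.
Pairwise compatibility: gcd(m_i, m_j) must divide a_i - a_j for every pair.
Merge one congruence at a time:
  Start: x ≡ 1 (mod 9).
  Combine with x ≡ 5 (mod 21): gcd(9, 21) = 3, and 5 - 1 = 4 is NOT divisible by 3.
    ⇒ system is inconsistent (no integer solution).

No solution (the system is inconsistent).


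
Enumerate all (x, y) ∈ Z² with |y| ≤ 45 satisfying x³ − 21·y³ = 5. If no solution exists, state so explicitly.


The equation is x³ - 21y³ = 5. For fixed y, x³ = 21·y³ + 5, so a solution requires the RHS to be a perfect cube.
Strategy: iterate y from -45 to 45, compute RHS = 21·y³ + 5, and check whether it is a (positive or negative) perfect cube.
Check small values of y:
  y = 0: RHS = 5 is not a perfect cube.
  y = 1: RHS = 26 is not a perfect cube.
  y = -1: RHS = -16 is not a perfect cube.
  y = 2: RHS = 173 is not a perfect cube.
  y = -2: RHS = -163 is not a perfect cube.
  y = 3: RHS = 572 is not a perfect cube.
  y = -3: RHS = -562 is not a perfect cube.
Continuing the search up to |y| = 45 finds no solutions either.
No (x, y) in the scanned range satisfies the equation.

No integer solutions with |y| ≤ 45.


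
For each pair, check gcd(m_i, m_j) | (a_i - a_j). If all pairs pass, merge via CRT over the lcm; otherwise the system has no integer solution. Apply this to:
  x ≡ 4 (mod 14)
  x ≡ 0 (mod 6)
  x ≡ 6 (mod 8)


Moduli 14, 6, 8 are not pairwise coprime, so CRT works modulo lcm(m_i) when all pairwise compatibility conditions hold.
Pairwise compatibility: gcd(m_i, m_j) must divide a_i - a_j for every pair.
Merge one congruence at a time:
  Start: x ≡ 4 (mod 14).
  Combine with x ≡ 0 (mod 6): gcd(14, 6) = 2; 0 - 4 = -4, which IS divisible by 2, so compatible.
    Write x = 4 + 14·t and substitute into x ≡ 0 (mod 6): 14·t ≡ 0 − 4 = -4 (mod 6).
    Divide the congruence (and modulus) by g = 2: 7·t ≡ -2 (mod 3).
    Reduce coefficients mod 3: 1·t ≡ 1 (mod 3).
    So t ≡ 1 (mod 3).
    Then x = 4 + 14·1 = 18, valid modulo lcm(14, 6) = 42: x ≡ 18 (mod 42).
  Combine with x ≡ 6 (mod 8): gcd(42, 8) = 2; 6 - 18 = -12, which IS divisible by 2, so compatible.
    Write x = 18 + 42·t and substitute into x ≡ 6 (mod 8): 42·t ≡ 6 − 18 = -12 (mod 8).
    Divide the congruence (and modulus) by g = 2: 21·t ≡ -6 (mod 4).
    Reduce coefficients mod 4: 1·t ≡ 2 (mod 4).
    So t ≡ 2 (mod 4).
    Then x = 18 + 42·2 = 102, valid modulo lcm(42, 8) = 168: x ≡ 102 (mod 168).
Verify: 102 mod 14 = 4, 102 mod 6 = 0, 102 mod 8 = 6.

x ≡ 102 (mod 168).


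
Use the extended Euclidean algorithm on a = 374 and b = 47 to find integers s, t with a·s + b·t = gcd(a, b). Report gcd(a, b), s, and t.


Euclidean algorithm on (374, 47) — divide until remainder is 0:
  374 = 7 · 47 + 45
  47 = 1 · 45 + 2
  45 = 22 · 2 + 1
  2 = 2 · 1 + 0
gcd(374, 47) = 1.
Track Bezout coefficients alongside the remainders: start with r₀ = 374 = a·1 + b·0 (s = 1, t = 0) and r₁ = 47 = a·0 + b·1 (s = 0, t = 1); each new remainder r_{k+1} = r_{k-1} − q_k·r_k inherits s_{k+1} = s_{k-1} − q_k·s_k, t_{k+1} = t_{k-1} − q_k·t_k, so r_k = a·s_k + b·t_k at every step:
  q = 7: r = 45, s = 1 − 7·0 = 1, t = 0 − 7·1 = -7  (check: 374·1 + 47·(-7) = 45)
  q = 1: r = 2, s = 0 − 1·1 = -1, t = 1 − 1·(-7) = 8  (check: 374·(-1) + 47·8 = 2)
  q = 22: r = 1, s = 1 − 22·(-1) = 23, t = -7 − 22·8 = -183  (check: 374·23 + 47·(-183) = 1)
The row with r = 1 (the gcd) gives the Bezout coefficients s = 23, t = -183.
Result: 374 · (23) + 47 · (-183) = 1.

gcd(374, 47) = 1; s = 23, t = -183 (check: 374·23 + 47·(-183) = 1).


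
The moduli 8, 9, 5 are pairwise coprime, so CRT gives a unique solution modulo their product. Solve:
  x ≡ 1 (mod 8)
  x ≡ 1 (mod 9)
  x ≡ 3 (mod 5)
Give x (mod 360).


Moduli 8, 9, 5 are pairwise coprime; by CRT there is a unique solution modulo M = 8 · 9 · 5 = 360.
Solve pairwise, accumulating the modulus:
  Start with x ≡ 1 (mod 8).
  Combine with x ≡ 1 (mod 9): since gcd(8, 9) = 1, we get a unique residue mod 72.
    Write x = 1 + 8·t and substitute into x ≡ 1 (mod 9): 8·t ≡ 1 − 1 = 0 (mod 9).
    The inverse of 8 mod 9 is 8 (since 8·8 = 64 = 7·9 + 1), so t ≡ 8·0 = 0 ≡ 0 (mod 9).
    Then x = 1 + 8·0 = 1, valid modulo lcm(8, 9) = 72: x ≡ 1 (mod 72).
  Combine with x ≡ 3 (mod 5): since gcd(72, 5) = 1, we get a unique residue mod 360.
    Write x = 1 + 72·t and substitute into x ≡ 3 (mod 5): 72·t ≡ 3 − 1 = 2 (mod 5).
    Reduce coefficients mod 5: 2·t ≡ 2 (mod 5).
    The inverse of 2 mod 5 is 3 (since 2·3 = 6 = 1·5 + 1), so t ≡ 3·2 = 6 ≡ 1 (mod 5).
    Then x = 1 + 72·1 = 73, valid modulo lcm(72, 5) = 360: x ≡ 73 (mod 360).
Verify: 73 mod 8 = 1 ✓, 73 mod 9 = 1 ✓, 73 mod 5 = 3 ✓.

x ≡ 73 (mod 360).


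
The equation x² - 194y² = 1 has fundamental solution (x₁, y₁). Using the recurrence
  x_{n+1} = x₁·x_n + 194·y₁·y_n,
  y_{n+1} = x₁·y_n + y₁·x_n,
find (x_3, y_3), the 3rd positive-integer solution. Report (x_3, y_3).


Step 1: Find the fundamental solution (x₁, y₁) of x² - 194y² = 1.
  Expand √194 as a continued fraction. a₀ = ⌊√194⌋ = 13; iterate m_{k+1} = d_k·a_k − m_k, d_{k+1} = (194 − m_{k+1}²)/d_k, a_{k+1} = ⌊(a₀ + m_{k+1})/d_{k+1}⌋ (starting m₀ = 0, d₀ = 1), with convergents p_k = a_k·p_{k-1} + p_{k-2}, q_k = a_k·q_{k-1} + q_{k-2} (p₋₁ = 1, q₋₁ = 0):
  k = 0: a₀ = 13; p₀/q₀ = 13/1; p₀² − 194·q₀² = 169 − 194 = -25.
  k = 1: m = 13, d = 25, a = ⌊(13 + 13)/25⌋ = 1; p/q = (1·13 + 1)/(1·1 + 0) = 14/1; p² − 194·q² = 196 − 194 = 2.
  k = 2: m = 12, d = 2, a = ⌊(13 + 12)/2⌋ = 12; p/q = (12·14 + 13)/(12·1 + 1) = 181/13; p² − 194·q² = 32761 − 32786 = -25.
  k = 3: m = 12, d = 25, a = ⌊(13 + 12)/25⌋ = 1; p/q = (1·181 + 14)/(1·13 + 1) = 195/14; p² − 194·q² = 38025 − 38024 = 1.
  The first convergent with p² − 194·q² = 1 gives the fundamental solution (x₁, y₁) = (195, 14).
Step 2: Apply the recurrence (x_{n+1}, y_{n+1}) = (x₁x_n + 194y₁y_n, x₁y_n + y₁x_n) repeatedly.
  From (x_1, y_1) = (195, 14): x_2 = 195·195 + 194·14·14 = 76049; y_2 = 195·14 + 14·195 = 5460.
  From (x_2, y_2) = (76049, 5460): x_3 = 195·76049 + 194·14·5460 = 29658915; y_3 = 195·5460 + 14·76049 = 2129386.
Step 3: Verify x_3² - 194·y_3² = 879651238977225 - 879651238977224 = 1 (should be 1). ✓

(x_1, y_1) = (195, 14); (x_3, y_3) = (29658915, 2129386).


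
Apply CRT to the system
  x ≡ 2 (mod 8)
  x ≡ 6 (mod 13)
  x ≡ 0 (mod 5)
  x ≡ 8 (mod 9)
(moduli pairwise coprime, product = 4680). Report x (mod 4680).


Product of moduli M = 8 · 13 · 5 · 9 = 4680.
Merge one congruence at a time:
  Start: x ≡ 2 (mod 8).
  Combine with x ≡ 6 (mod 13); new modulus lcm = 104.
    Write x = 2 + 8·t and substitute into x ≡ 6 (mod 13): 8·t ≡ 6 − 2 = 4 (mod 13).
    The inverse of 8 mod 13 is 5 (since 8·5 = 40 = 3·13 + 1), so t ≡ 5·4 = 20 ≡ 7 (mod 13).
    Then x = 2 + 8·7 = 58, valid modulo lcm(8, 13) = 104: x ≡ 58 (mod 104).
  Combine with x ≡ 0 (mod 5); new modulus lcm = 520.
    Write x = 58 + 104·t and substitute into x ≡ 0 (mod 5): 104·t ≡ 0 − 58 = -58 (mod 5).
    Reduce coefficients mod 5: 4·t ≡ 2 (mod 5).
    The inverse of 4 mod 5 is 4 (since 4·4 = 16 = 3·5 + 1), so t ≡ 4·2 = 8 ≡ 3 (mod 5).
    Then x = 58 + 104·3 = 370, valid modulo lcm(104, 5) = 520: x ≡ 370 (mod 520).
  Combine with x ≡ 8 (mod 9); new modulus lcm = 4680.
    Write x = 370 + 520·t and substitute into x ≡ 8 (mod 9): 520·t ≡ 8 − 370 = -362 (mod 9).
    Reduce coefficients mod 9: 7·t ≡ 7 (mod 9).
    The inverse of 7 mod 9 is 4 (since 7·4 = 28 = 3·9 + 1), so t ≡ 4·7 = 28 ≡ 1 (mod 9).
    Then x = 370 + 520·1 = 890, valid modulo lcm(520, 9) = 4680: x ≡ 890 (mod 4680).
Verify against each original: 890 mod 8 = 2, 890 mod 13 = 6, 890 mod 5 = 0, 890 mod 9 = 8.

x ≡ 890 (mod 4680).


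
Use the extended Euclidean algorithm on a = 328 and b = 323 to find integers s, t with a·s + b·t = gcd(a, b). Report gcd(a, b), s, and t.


Euclidean algorithm on (328, 323) — divide until remainder is 0:
  328 = 1 · 323 + 5
  323 = 64 · 5 + 3
  5 = 1 · 3 + 2
  3 = 1 · 2 + 1
  2 = 2 · 1 + 0
gcd(328, 323) = 1.
Track Bezout coefficients alongside the remainders: start with r₀ = 328 = a·1 + b·0 (s = 1, t = 0) and r₁ = 323 = a·0 + b·1 (s = 0, t = 1); each new remainder r_{k+1} = r_{k-1} − q_k·r_k inherits s_{k+1} = s_{k-1} − q_k·s_k, t_{k+1} = t_{k-1} − q_k·t_k, so r_k = a·s_k + b·t_k at every step:
  q = 1: r = 5, s = 1 − 1·0 = 1, t = 0 − 1·1 = -1  (check: 328·1 + 323·(-1) = 5)
  q = 64: r = 3, s = 0 − 64·1 = -64, t = 1 − 64·(-1) = 65  (check: 328·(-64) + 323·65 = 3)
  q = 1: r = 2, s = 1 − 1·(-64) = 65, t = -1 − 1·65 = -66  (check: 328·65 + 323·(-66) = 2)
  q = 1: r = 1, s = -64 − 1·65 = -129, t = 65 − 1·(-66) = 131  (check: 328·(-129) + 323·131 = 1)
The row with r = 1 (the gcd) gives the Bezout coefficients s = -129, t = 131.
Result: 328 · (-129) + 323 · (131) = 1.

gcd(328, 323) = 1; s = -129, t = 131 (check: 328·(-129) + 323·131 = 1).


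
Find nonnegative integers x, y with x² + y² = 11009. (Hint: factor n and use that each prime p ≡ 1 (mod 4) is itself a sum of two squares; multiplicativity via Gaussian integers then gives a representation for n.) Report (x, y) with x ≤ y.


Step 1: Factor n = 11009 = 101 · 109.
Step 2: Check the mod-4 condition on each prime factor: 101 ≡ 1 (mod 4), exponent 1; 109 ≡ 1 (mod 4), exponent 1.
All primes ≡ 3 (mod 4) appear to even exponent (or don't appear), so by the two-squares theorem n IS expressible as a sum of two squares.
Step 3: Build a representation. Here n = 101 · 109 is a product of primes ≡ 1 (mod 4). Each prime p ≡ 1 (mod 4) is itself a sum of two squares; find a² by testing p − a² for a perfect square:
  101: 101 − 1² = 100 = 10² ⇒ 101 = 1² + 10².
  109: 109 − 1² = 108, 109 − 2² = 105, 109 − 3² = 100 = 10² ⇒ 109 = 3² + 10².
  Combine using the Brahmagupta–Fibonacci identity (a² + b²)(c² + d²) = (ac − bd)² + (ad + bc)² = (ac + bd)² + (ad − bc)²:
  101 · 109 = 11009: from (1² + 10²)(3² + 10²), take (1·3 − 10·10, 1·10 + 10·3) = (3 − 100, 10 + 30) = (-97, 40); dropping signs (only squares matter) gives (97, 40); check 97² + 40² = 9409 + 1600 = 11009 ✓.
Step 4: Order so x ≤ y and verify: 40² + 97² = 1600 + 9409 = 11009 = n. ✓

n = 11009 = 40² + 97² (one valid representation with x ≤ y).
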